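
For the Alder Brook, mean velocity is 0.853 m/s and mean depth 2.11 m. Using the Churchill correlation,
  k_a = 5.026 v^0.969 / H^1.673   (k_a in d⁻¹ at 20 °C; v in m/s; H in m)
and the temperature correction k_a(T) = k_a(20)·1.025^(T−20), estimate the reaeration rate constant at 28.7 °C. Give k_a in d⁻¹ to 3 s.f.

k_a ≈ 1.53 d⁻¹

k_a(20) = 5.026 × 0.853^0.969 / 2.11^1.673 = 5.026 × 0.8572 / 3.488 = 1.235 d⁻¹.
k_a(28.7) = 1.235 × 1.025^(28.7−20) = 1.235 × 1.240 = 1.531 d⁻¹.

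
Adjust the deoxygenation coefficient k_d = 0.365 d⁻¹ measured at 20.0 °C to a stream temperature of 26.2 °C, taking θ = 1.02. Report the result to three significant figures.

k_d ≈ 0.413 d⁻¹

k_d(T₂) = k_d(T₁) · θ^(T₂−T₁) = 0.365 × 1.02^(26.2−20.0)
= 0.365 × 1.02^6.20 = 0.365 × 1.131 = 0.4127 d⁻¹.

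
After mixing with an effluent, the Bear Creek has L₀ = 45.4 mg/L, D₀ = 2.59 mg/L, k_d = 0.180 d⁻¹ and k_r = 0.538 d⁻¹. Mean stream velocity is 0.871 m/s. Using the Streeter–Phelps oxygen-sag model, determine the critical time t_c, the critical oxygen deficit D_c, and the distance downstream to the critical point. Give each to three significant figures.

At the critical point dD/dt = 0, so k_d L₀ e^(−k_d t) = k_r D. Substituting D(t) from the Streeter–Phelps equation and solving for t gives
t_c = ln[(k_r/k_d)(1 − D₀(k_r−k_d)/(k_d L₀))] / (k_r−k_d).
Here k_r−k_d = 0.3580 d⁻¹ and 1 − D₀(k_r−k_d)/(k_d L₀) = 1 − 2.59×0.3580/(0.180×45.4) = 0.8865, so
t_c = ln(2.989 × 0.8865) / 0.3580 = 0.9745 / 0.3580 = 2.722 d.
D_c = (k_d/k_r) L₀ e^(−k_d t_c) = (0.180/0.538) × 45.4 × e^(−0.180×2.722) = 0.3346 × 45.4 × 0.6127 = 9.306 mg/L.
x_c = v t_c = 0.871 m/s × 2.722 d × 86400 s/d = 204800 m ≈ 205 km.

t_c ≈ 2.72 d; D_c ≈ 9.31 mg/L; x_c ≈ 205 km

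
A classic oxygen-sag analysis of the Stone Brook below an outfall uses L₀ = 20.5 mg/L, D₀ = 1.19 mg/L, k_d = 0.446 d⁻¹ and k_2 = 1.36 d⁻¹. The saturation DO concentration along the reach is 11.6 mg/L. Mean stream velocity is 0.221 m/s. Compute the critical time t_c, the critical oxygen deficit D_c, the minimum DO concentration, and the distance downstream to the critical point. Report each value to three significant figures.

At the critical point dD/dt = 0, so k_d L₀ e^(−k_d t) = k_2 D. Substituting D(t) from the Streeter–Phelps equation and solving for t gives
t_c = ln[(k_2/k_d)(1 − D₀(k_2−k_d)/(k_d L₀))] / (k_2−k_d).
Here k_2−k_d = 0.9140 d⁻¹ and 1 − D₀(k_2−k_d)/(k_d L₀) = 1 − 1.19×0.9140/(0.446×20.5) = 0.8810, so
t_c = ln(3.049 × 0.8810) / 0.9140 = 0.9883 / 0.9140 = 1.081 d.
D_c = (k_d/k_2) L₀ e^(−k_d t_c) = (0.446/1.36) × 20.5 × e^(−0.446×1.081) = 0.3279 × 20.5 × 0.6174 = 4.151 mg/L.
Minimum DO = C_s − D_c = 11.6 − 4.151 = 7.449 mg/L.
x_c = v t_c = 0.221 m/s × 1.081 d × 86400 s/d = 20650 m ≈ 20.6 km.

t_c ≈ 1.08 d; D_c ≈ 4.15 mg/L; min DO ≈ 7.45 mg/L; x_c ≈ 20.6 km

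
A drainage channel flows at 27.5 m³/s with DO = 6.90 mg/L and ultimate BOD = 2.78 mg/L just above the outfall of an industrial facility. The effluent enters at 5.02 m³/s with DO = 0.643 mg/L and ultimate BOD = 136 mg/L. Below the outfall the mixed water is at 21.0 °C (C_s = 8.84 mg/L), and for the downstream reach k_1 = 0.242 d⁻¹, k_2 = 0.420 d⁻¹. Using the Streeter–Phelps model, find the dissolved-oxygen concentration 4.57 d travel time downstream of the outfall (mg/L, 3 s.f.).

DO ≈ 2.57 mg/L

Mixed DO = (27.5×6.90 + 5.02×0.643)/(27.5+5.02) = 193.0/32.52 = 5.934 mg/L.
Mixed L₀ = (27.5×2.78 + 5.02×136)/(32.52) = 759.2/32.52 = 23.34 mg/L.
Initial deficit D₀ = C_s − DO₀ = 8.84 − 5.934 = 2.906 mg/L.
D(4.57) = [0.242×23.34/(0.420−0.242)](e^(−0.242×4.57) − e^(−0.420×4.57)) + 2.906 e^(−0.420×4.57)
= 31.74 × (0.3309 − 0.1467) + 2.906 × 0.1467 = 6.273 mg/L.
DO = 8.84 − 6.273 = 2.567 mg/L.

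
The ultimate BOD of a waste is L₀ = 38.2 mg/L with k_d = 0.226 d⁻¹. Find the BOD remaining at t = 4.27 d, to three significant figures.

L_t = L₀ e^(−k_d t) = 38.2 × e^(−0.226×4.27) = 38.2 × 0.3810 = 14.55 mg/L.

L ≈ 14.6 mg/L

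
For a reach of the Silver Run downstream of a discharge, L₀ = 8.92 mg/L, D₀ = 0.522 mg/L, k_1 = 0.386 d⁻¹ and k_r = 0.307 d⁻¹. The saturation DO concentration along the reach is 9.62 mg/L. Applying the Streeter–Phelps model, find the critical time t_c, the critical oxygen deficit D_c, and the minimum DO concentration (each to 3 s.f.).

t_c ≈ 2.75 d; D_c ≈ 3.88 mg/L; min DO ≈ 5.74 mg/L

With k_r/k_1 = 0.7953 and 1 − D₀(k_r−k_1)/(k_1 L₀) = 1.012,
t_c = ln(0.7953 × 1.012) / (0.307 − 0.386) = ln(0.8049) / -0.07900 = -0.2171/-0.07900 = 2.748 d.
L(t_c) = L₀ e^(−k_1 t_c) = 8.92 × 0.3462 = 3.088 mg/L, and at the critical point k_r D_c = k_1 L, so D_c = (0.386/0.307) × 3.088 = 3.883 mg/L.
Minimum DO = C_s − D_c = 9.62 − 3.883 = 5.737 mg/L.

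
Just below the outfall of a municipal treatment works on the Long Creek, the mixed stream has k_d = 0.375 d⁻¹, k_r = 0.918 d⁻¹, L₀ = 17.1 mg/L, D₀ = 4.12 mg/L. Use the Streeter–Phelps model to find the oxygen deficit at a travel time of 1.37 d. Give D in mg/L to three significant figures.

k_d L₀/(k_r−k_d) = 0.375×17.1/(0.918−0.375) = 6.413/0.5430 = 11.81 mg/L.
e^(−k_d t) = e^(−0.375×1.370) = 0.5982; e^(−k_r t) = e^(−0.918×1.370) = 0.2843.
D = 11.81 × (0.5982 − 0.2843) + 4.12 × 0.2843 = 3.707 + 1.171 = 4.879 mg/L.

D ≈ 4.88 mg/L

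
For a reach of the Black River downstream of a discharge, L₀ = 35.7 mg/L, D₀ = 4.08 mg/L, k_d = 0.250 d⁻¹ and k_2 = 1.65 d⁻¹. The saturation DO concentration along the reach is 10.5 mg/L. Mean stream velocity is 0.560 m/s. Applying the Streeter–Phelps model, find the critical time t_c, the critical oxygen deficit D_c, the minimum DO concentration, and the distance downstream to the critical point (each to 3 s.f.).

t_c ≈ 0.618 d; D_c ≈ 4.63 mg/L; min DO ≈ 5.87 mg/L; x_c ≈ 29.9 km

t_c = [1/(k_2−k_d)] ln[(k_2/k_d)(1 − D₀(k_2−k_d)/(k_d L₀))]
= [1/(1.65−0.250)] ln[(1.65/0.250)(1 − 4.08×1.400/(0.250×35.7))]
= (1/1.400) ln[6.600 × 0.3600] = 0.7143 × ln(2.376) = 0.7143 × 0.8654 = 0.6182 d.
D_c = (k_d/k_2) L₀ e^(−k_d t_c) = (0.250/1.65) × 35.7 × e^(−0.250×0.6182) = 0.1515 × 35.7 × 0.8568 = 4.635 mg/L.
Minimum DO = C_s − D_c = 10.5 − 4.635 = 5.865 mg/L.
x_c = v t_c = 0.560 m/s × 0.6182 d × 86400 s/d = 29910 m ≈ 29.9 km.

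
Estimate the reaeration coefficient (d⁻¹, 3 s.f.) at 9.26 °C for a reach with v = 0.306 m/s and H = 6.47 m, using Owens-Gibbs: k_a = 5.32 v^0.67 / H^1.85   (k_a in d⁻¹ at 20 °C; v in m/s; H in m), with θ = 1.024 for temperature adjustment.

k_a ≈ 0.0590 d⁻¹

k_a(20) = 5.32 × 0.306^0.67 / 6.47^1.85 = 5.32 × 0.4523 / 31.64 = 0.07606 d⁻¹.
k_a(9.26) = 0.07606 × 1.024^(9.26−20) = 0.07606 × 0.7751 = 0.05896 d⁻¹.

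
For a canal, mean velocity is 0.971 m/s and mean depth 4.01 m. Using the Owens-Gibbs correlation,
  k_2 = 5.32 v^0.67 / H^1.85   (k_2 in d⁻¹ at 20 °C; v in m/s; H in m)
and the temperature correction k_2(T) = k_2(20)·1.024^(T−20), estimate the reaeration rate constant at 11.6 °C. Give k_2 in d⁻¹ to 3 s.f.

k_2 ≈ 0.327 d⁻¹

k_2(20) = 5.32 × 0.971^0.67 / 4.01^1.85 = 5.32 × 0.9805 / 13.06 = 0.3995 d⁻¹.
k_2(11.6) = 0.3995 × 1.024^(11.6−20) = 0.3995 × 0.8194 = 0.3273 d⁻¹.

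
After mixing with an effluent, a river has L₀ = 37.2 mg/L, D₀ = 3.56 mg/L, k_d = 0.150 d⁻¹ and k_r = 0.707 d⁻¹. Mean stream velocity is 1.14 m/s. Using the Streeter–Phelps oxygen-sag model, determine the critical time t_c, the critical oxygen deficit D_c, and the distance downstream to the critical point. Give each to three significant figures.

t_c ≈ 2.00 d; D_c ≈ 5.85 mg/L; x_c ≈ 197 km

At the critical point dD/dt = 0, so k_d L₀ e^(−k_d t) = k_r D. Substituting D(t) from the Streeter–Phelps equation and solving for t gives
t_c = ln[(k_r/k_d)(1 − D₀(k_r−k_d)/(k_d L₀))] / (k_r−k_d).
Here k_r−k_d = 0.5570 d⁻¹ and 1 − D₀(k_r−k_d)/(k_d L₀) = 1 − 3.56×0.5570/(0.150×37.2) = 0.6446, so
t_c = ln(4.713 × 0.6446) / 0.5570 = 1.111 / 0.5570 = 1.995 d.
D_c = (k_d/k_r) L₀ e^(−k_d t_c) = (0.150/0.707) × 37.2 × e^(−0.150×1.995) = 0.2122 × 37.2 × 0.7414 = 5.851 mg/L.
x_c = v t_c = 1.14 m/s × 1.995 d × 86400 s/d = 196500 m ≈ 197 km.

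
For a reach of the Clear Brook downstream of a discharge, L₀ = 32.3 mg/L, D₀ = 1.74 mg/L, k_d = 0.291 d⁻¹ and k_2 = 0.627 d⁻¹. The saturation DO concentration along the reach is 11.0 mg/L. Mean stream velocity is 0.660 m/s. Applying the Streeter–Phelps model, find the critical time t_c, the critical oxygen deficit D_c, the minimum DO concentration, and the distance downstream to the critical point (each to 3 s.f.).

t_c ≈ 2.09 d; D_c ≈ 8.15 mg/L; min DO ≈ 2.85 mg/L; x_c ≈ 119 km

With k_2/k_d = 2.155 and 1 − D₀(k_2−k_d)/(k_d L₀) = 0.9378,
t_c = ln(2.155 × 0.9378) / (0.627 − 0.291) = ln(2.021) / 0.3360 = 0.7034/0.3360 = 2.093 d.
D_c = (k_d/k_2) L₀ e^(−k_d t_c) = (0.291/0.627) × 32.3 × e^(−0.291×2.093) = 0.4641 × 32.3 × 0.5438 = 8.152 mg/L.
Minimum DO = C_s − D_c = 11.0 − 8.152 = 2.848 mg/L.
x_c = v t_c = 0.660 m/s × 2.093 d × 86400 s/d = 119400 m ≈ 119 km.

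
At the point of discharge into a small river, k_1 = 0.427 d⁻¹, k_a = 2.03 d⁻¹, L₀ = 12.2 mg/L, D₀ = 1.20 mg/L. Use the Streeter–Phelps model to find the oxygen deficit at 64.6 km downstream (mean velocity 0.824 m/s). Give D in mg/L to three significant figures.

Travel time t = x/v = 64.6 km / (0.824 m/s) = 64600 m / 0.824 m/s = 78400 s = 0.9074 d.
k_1 L₀/(k_a−k_1) = 0.427×12.2/(2.03−0.427) = 5.209/1.603 = 3.250 mg/L.
e^(−k_1 t) = e^(−0.427×0.9074) = 0.6788; e^(−k_a t) = e^(−2.03×0.9074) = 0.1585.
D = 3.250 × (0.6788 − 0.1585) + 1.20 × 0.1585 = 1.691 + 0.1902 = 1.881 mg/L.

D ≈ 1.88 mg/L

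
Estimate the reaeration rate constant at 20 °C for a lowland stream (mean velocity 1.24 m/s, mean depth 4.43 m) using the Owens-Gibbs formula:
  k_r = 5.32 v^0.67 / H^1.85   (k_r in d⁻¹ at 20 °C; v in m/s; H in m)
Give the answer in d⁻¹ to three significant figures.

k_r = 5.32 × 1.24^0.67 / 4.43^1.85 = 5.32 × 1.155 / 15.70 = 0.3914 d⁻¹.

k_r ≈ 0.391 d⁻¹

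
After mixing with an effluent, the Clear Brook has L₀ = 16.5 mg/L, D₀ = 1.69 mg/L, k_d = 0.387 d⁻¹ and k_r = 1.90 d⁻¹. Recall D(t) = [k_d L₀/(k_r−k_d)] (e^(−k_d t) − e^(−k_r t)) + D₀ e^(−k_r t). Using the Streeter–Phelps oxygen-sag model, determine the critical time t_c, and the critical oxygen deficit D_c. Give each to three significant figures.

t_c ≈ 0.714 d; D_c ≈ 2.55 mg/L

t_c = [1/(k_r−k_d)] ln[(k_r/k_d)(1 − D₀(k_r−k_d)/(k_d L₀))]
= [1/(1.90−0.387)] ln[(1.90/0.387)(1 − 1.69×1.513/(0.387×16.5))]
= (1/1.513) ln[4.910 × 0.5996] = 0.6609 × ln(2.944) = 0.6609 × 1.080 = 0.7136 d.
L(t_c) = L₀ e^(−k_d t_c) = 16.5 × 0.7587 = 12.52 mg/L, and at the critical point k_r D_c = k_d L, so D_c = (0.387/1.90) × 12.52 = 2.550 mg/L.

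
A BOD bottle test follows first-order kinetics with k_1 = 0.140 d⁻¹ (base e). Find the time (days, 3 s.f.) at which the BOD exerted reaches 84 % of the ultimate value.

t ≈ 13.1 d

y/L₀ = 1 − e^(−k_1 t) = 0.84 ⇒ e^(−k_1 t) = 0.160
t = −ln(0.160) / 0.140 = 1.833 / 0.140 = 13.09 d.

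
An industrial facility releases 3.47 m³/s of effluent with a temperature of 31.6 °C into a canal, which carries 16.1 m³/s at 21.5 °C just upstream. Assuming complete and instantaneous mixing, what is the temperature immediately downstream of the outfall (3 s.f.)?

Flow-weighted mixing: C = (Q_r C_r + Q_w C_w)/(Q_r + Q_w)
= (16.1×21.5 + 3.47×31.6)/(16.1 + 3.47) = 455.8/19.57 = 23.29 °C.

23.3 °C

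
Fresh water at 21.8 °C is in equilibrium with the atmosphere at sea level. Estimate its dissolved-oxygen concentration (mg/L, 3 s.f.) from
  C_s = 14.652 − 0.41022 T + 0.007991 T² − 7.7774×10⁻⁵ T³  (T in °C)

C_s = 14.652 − 0.41022×21.8 + 0.007991×21.8² − 7.7774×10⁻⁵×21.8³ = 8.701 mg/L.

C_s ≈ 8.70 mg/L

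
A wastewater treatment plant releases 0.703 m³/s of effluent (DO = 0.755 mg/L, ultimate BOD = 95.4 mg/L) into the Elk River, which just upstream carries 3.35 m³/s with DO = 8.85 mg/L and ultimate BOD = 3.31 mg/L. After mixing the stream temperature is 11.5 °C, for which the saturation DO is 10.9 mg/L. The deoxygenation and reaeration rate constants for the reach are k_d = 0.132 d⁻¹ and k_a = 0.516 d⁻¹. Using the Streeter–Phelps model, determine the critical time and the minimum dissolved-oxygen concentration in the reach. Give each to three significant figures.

t_c ≈ 1.63 d; minimum DO ≈ 6.92 mg/L

Mixed DO = (3.35×8.85 + 0.703×0.755)/(3.35+0.703) = 30.18/4.053 = 7.446 mg/L.
Mixed L₀ = (3.35×3.31 + 0.703×95.4)/(4.053) = 78.15/4.053 = 19.28 mg/L.
Initial deficit D₀ = C_s − DO₀ = 10.9 − 7.446 = 3.454 mg/L.
t_c = (1/0.3840) ln[(0.516/0.132)(1 − 3.454×0.3840/(0.132×19.28))] = 2.604 × ln(1.872) = 1.633 d.
D_c = (0.132/0.516) × 19.28 × e^(−0.132×1.633) = 0.2558 × 19.28 × 0.8061 = 3.976 mg/L.
Minimum DO = 10.9 − 3.976 = 6.924 mg/L.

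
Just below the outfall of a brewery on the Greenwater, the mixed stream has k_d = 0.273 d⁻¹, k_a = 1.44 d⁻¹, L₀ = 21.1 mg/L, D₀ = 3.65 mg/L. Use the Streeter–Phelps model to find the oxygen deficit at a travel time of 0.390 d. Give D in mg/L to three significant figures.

D ≈ 3.70 mg/L

k_d L₀/(k_a−k_d) = 0.273×21.1/(1.44−0.273) = 5.760/1.167 = 4.936 mg/L.
e^(−k_d t) = e^(−0.273×0.3900) = 0.8990; e^(−k_a t) = e^(−1.44×0.3900) = 0.5703.
D = 4.936 × (0.8990 − 0.5703) + 3.65 × 0.5703 = 1.622 + 2.082 = 3.704 mg/L.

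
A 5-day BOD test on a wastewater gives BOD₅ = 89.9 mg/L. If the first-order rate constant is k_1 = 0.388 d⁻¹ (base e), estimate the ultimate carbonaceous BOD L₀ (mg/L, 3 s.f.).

L₀ ≈ 105 mg/L

BOD₅ = L₀(1 − e^(−5k_1)) ⇒ L₀ = BOD₅ / (1 − e^(−5×0.388))
= 89.9 / (1 − 0.1437) = 89.9 / 0.8563 = 105.0 mg/L.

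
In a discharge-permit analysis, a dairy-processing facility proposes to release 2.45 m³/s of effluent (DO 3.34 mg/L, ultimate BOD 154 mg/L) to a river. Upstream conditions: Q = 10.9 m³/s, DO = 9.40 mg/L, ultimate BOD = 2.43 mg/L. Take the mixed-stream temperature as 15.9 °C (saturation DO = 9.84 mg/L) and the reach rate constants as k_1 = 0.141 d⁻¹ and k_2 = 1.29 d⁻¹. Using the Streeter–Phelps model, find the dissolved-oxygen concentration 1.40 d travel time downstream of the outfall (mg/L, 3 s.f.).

Mixed DO = (10.9×9.40 + 2.45×3.34)/(10.9+2.45) = 110.6/13.35 = 8.288 mg/L.
Mixed L₀ = (10.9×2.43 + 2.45×154)/(13.35) = 403.8/13.35 = 30.25 mg/L.
Initial deficit D₀ = C_s − DO₀ = 9.84 − 8.288 = 1.552 mg/L.
D(1.40) = [0.141×30.25/(1.29−0.141)](e^(−0.141×1.40) − e^(−1.29×1.40)) + 1.552 e^(−1.29×1.40)
= 3.712 × (0.8209 − 0.1643) + 1.552 × 0.1643 = 2.692 mg/L.
DO = 9.84 − 2.692 = 7.148 mg/L.

DO ≈ 7.15 mg/L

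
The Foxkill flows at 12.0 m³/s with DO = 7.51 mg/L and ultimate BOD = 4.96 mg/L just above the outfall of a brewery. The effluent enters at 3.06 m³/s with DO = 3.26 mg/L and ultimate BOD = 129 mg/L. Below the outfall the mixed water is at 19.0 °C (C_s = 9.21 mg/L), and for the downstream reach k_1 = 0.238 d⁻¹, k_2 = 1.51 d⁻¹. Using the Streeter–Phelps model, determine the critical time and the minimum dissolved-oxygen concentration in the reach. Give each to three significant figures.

t_c ≈ 0.976 d; minimum DO ≈ 5.44 mg/L

Mixed DO = (12.0×7.51 + 3.06×3.26)/(12.0+3.06) = 100.1/15.06 = 6.646 mg/L.
Mixed L₀ = (12.0×4.96 + 3.06×129)/(15.06) = 454.3/15.06 = 30.16 mg/L.
Initial deficit D₀ = C_s − DO₀ = 9.21 − 6.646 = 2.564 mg/L.
t_c = (1/1.272) ln[(1.51/0.238)(1 − 2.564×1.272/(0.238×30.16))] = 0.7862 × ln(3.463) = 0.9765 d.
D_c = (0.238/1.51) × 30.16 × e^(−0.238×0.9765) = 0.1576 × 30.16 × 0.7926 = 3.768 mg/L.
Minimum DO = 9.21 − 3.768 = 5.442 mg/L.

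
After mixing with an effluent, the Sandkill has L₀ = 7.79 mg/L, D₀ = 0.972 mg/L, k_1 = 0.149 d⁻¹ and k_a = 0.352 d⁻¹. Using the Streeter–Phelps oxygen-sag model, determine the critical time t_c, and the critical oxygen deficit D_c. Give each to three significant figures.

t_c ≈ 3.32 d; D_c ≈ 2.01 mg/L

At the critical point dD/dt = 0, so k_1 L₀ e^(−k_1 t) = k_a D. Substituting D(t) from the Streeter–Phelps equation and solving for t gives
t_c = ln[(k_a/k_1)(1 − D₀(k_a−k_1)/(k_1 L₀))] / (k_a−k_1).
Here k_a−k_1 = 0.2030 d⁻¹ and 1 − D₀(k_a−k_1)/(k_1 L₀) = 1 − 0.972×0.2030/(0.149×7.79) = 0.8300, so
t_c = ln(2.362 × 0.8300) / 0.2030 = 0.6734 / 0.2030 = 3.317 d.
D_c = (k_1/k_a) L₀ e^(−k_1 t_c) = (0.149/0.352) × 7.79 × e^(−0.149×3.317) = 0.4233 × 7.79 × 0.6100 = 2.012 mg/L.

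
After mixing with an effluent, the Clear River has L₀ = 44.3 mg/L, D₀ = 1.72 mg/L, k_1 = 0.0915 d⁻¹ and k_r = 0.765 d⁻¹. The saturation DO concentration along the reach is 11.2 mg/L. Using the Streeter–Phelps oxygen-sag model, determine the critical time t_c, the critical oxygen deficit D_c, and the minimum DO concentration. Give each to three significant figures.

t_c ≈ 2.65 d; D_c ≈ 4.16 mg/L; min DO ≈ 7.04 mg/L

At the critical point dD/dt = 0, so k_1 L₀ e^(−k_1 t) = k_r D. Substituting D(t) from the Streeter–Phelps equation and solving for t gives
t_c = ln[(k_r/k_1)(1 − D₀(k_r−k_1)/(k_1 L₀))] / (k_r−k_1).
Here k_r−k_1 = 0.6735 d⁻¹ and 1 − D₀(k_r−k_1)/(k_1 L₀) = 1 − 1.72×0.6735/(0.0915×44.3) = 0.7142, so
t_c = ln(8.361 × 0.7142) / 0.6735 = 1.787 / 0.6735 = 2.653 d.
D_c = (k_1/k_r) L₀ e^(−k_1 t_c) = (0.0915/0.765) × 44.3 × e^(−0.0915×2.653) = 0.1196 × 44.3 × 0.7845 = 4.157 mg/L.
Minimum DO = C_s − D_c = 11.2 − 4.157 = 7.043 mg/L.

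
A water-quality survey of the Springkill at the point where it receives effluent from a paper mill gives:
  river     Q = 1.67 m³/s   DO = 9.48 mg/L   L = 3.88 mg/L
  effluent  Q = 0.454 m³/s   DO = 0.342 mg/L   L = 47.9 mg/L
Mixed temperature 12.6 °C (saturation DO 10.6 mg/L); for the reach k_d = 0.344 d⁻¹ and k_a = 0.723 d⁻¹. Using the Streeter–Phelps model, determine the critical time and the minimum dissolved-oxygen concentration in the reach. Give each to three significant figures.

Mixed DO = (1.67×9.48 + 0.454×0.342)/(1.67+0.454) = 15.99/2.124 = 7.527 mg/L.
Mixed L₀ = (1.67×3.88 + 0.454×47.9)/(2.124) = 28.23/2.124 = 13.29 mg/L.
Initial deficit D₀ = C_s − DO₀ = 10.6 − 7.527 = 3.073 mg/L.
t_c = (1/0.3790) ln[(0.723/0.344)(1 − 3.073×0.3790/(0.344×13.29))] = 2.639 × ln(1.566) = 1.184 d.
D_c = (0.344/0.723) × 13.29 × e^(−0.344×1.184) = 0.4758 × 13.29 × 0.6655 = 4.208 mg/L.
Minimum DO = 10.6 − 4.208 = 6.392 mg/L.

t_c ≈ 1.18 d; minimum DO ≈ 6.39 mg/L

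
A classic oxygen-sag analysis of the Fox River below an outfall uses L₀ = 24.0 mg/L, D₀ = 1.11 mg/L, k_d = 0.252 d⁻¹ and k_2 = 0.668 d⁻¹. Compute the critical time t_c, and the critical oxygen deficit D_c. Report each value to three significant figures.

t_c ≈ 2.15 d; D_c ≈ 5.26 mg/L

With k_2/k_d = 2.651 and 1 − D₀(k_2−k_d)/(k_d L₀) = 0.9237,
t_c = ln(2.651 × 0.9237) / (0.668 − 0.252) = ln(2.448) / 0.4160 = 0.8954/0.4160 = 2.152 d.
L(t_c) = L₀ e^(−k_d t_c) = 24.0 × 0.5813 = 13.95 mg/L, and at the critical point k_2 D_c = k_d L, so D_c = (0.252/0.668) × 13.95 = 5.263 mg/L.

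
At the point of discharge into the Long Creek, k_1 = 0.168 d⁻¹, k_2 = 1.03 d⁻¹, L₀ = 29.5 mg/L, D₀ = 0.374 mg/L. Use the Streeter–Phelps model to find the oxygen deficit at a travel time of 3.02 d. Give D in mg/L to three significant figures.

D ≈ 3.22 mg/L

k_1 L₀/(k_2−k_1) = 0.168×29.5/(1.03−0.168) = 4.956/0.8620 = 5.749 mg/L.
e^(−k_1 t) = e^(−0.168×3.020) = 0.6021; e^(−k_2 t) = e^(−1.03×3.020) = 0.04457.
D = 5.749 × (0.6021 − 0.04457) + 0.374 × 0.04457 = 3.205 + 0.01667 = 3.222 mg/L.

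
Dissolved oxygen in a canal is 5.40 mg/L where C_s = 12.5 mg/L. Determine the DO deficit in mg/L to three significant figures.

D = C_s − C = 12.5 − 5.40 = 7.10 mg/L.

D ≈ 7.10 mg/L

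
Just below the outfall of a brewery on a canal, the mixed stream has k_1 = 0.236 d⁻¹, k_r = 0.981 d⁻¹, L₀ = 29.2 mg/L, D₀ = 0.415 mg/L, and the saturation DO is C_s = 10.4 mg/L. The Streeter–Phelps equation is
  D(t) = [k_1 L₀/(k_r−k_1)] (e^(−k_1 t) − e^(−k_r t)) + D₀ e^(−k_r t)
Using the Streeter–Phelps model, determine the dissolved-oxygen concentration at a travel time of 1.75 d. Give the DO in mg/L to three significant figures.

DO ≈ 5.87 mg/L

k_1 L₀/(k_r−k_1) = 0.236×29.2/(0.981−0.236) = 6.891/0.7450 = 9.250 mg/L.
e^(−k_1 t) = e^(−0.236×1.750) = 0.6617; e^(−k_r t) = e^(−0.981×1.750) = 0.1796.
D = 9.250 × (0.6617 − 0.1796) + 0.415 × 0.1796 = 4.459 + 0.07455 = 4.533 mg/L.
DO = C_s − D = 10.4 − 4.533 = 5.867 mg/L.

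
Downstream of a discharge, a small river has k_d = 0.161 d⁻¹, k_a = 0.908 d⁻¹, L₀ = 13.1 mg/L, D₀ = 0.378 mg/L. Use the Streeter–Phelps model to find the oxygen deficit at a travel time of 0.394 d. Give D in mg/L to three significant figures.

D ≈ 0.940 mg/L

k_d L₀/(k_a−k_d) = 0.161×13.1/(0.908−0.161) = 2.109/0.7470 = 2.823 mg/L.
e^(−k_d t) = e^(−0.161×0.3940) = 0.9385; e^(−k_a t) = e^(−0.908×0.3940) = 0.6992.
D = 2.823 × (0.9385 − 0.6992) + 0.378 × 0.6992 = 0.6756 + 0.2643 = 0.9399 mg/L.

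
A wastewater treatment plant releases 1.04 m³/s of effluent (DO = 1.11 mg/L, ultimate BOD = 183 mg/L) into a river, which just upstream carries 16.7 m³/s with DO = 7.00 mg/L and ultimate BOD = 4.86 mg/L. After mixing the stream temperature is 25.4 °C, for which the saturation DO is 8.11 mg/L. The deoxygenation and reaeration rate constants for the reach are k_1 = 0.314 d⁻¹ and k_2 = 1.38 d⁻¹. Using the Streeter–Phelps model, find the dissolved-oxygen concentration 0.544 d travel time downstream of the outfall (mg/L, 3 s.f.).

Mixed DO = (16.7×7.00 + 1.04×1.11)/(16.7+1.04) = 118.1/17.74 = 6.655 mg/L.
Mixed L₀ = (16.7×4.86 + 1.04×183)/(17.74) = 271.5/17.74 = 15.30 mg/L.
Initial deficit D₀ = C_s − DO₀ = 8.11 − 6.655 = 1.455 mg/L.
D(0.544) = [0.314×15.30/(1.38−0.314)](e^(−0.314×0.544) − e^(−1.38×0.544)) + 1.455 e^(−1.38×0.544)
= 4.508 × (0.8430 − 0.4720) + 1.455 × 0.4720 = 2.359 mg/L.
DO = 8.11 − 2.359 = 5.751 mg/L.

DO ≈ 5.75 mg/L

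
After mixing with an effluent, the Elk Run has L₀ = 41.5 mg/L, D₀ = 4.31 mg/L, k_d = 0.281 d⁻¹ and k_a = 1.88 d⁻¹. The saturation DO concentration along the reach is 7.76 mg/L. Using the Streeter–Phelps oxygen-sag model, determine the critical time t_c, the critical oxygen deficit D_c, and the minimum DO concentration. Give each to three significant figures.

At the critical point dD/dt = 0, so k_d L₀ e^(−k_d t) = k_a D. Substituting D(t) from the Streeter–Phelps equation and solving for t gives
t_c = ln[(k_a/k_d)(1 − D₀(k_a−k_d)/(k_d L₀))] / (k_a−k_d).
Here k_a−k_d = 1.599 d⁻¹ and 1 − D₀(k_a−k_d)/(k_d L₀) = 1 − 4.31×1.599/(0.281×41.5) = 0.4090, so
t_c = ln(6.690 × 0.4090) / 1.599 = 1.007 / 1.599 = 0.6296 d.
L(t_c) = L₀ e^(−k_d t_c) = 41.5 × 0.8379 = 34.77 mg/L, and at the critical point k_a D_c = k_d L, so D_c = (0.281/1.88) × 34.77 = 5.197 mg/L.
Minimum DO = C_s − D_c = 7.76 − 5.197 = 2.563 mg/L.

t_c ≈ 0.630 d; D_c ≈ 5.20 mg/L; min DO ≈ 2.56 mg/L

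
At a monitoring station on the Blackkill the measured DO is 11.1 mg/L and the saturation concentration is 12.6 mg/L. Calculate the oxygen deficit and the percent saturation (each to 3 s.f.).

D = C_s − C = 12.6 − 11.1 = 1.50 mg/L.
% saturation = 11.1/12.6 × 100 = 88.1 %.

D ≈ 1.50 mg/L; 88.1 % saturation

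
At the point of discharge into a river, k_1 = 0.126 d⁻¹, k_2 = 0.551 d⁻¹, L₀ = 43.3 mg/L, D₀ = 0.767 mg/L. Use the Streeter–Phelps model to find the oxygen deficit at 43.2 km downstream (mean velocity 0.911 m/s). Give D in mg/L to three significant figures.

Travel time t = x/v = 43.2 km / (0.911 m/s) = 43200 m / 0.911 m/s = 47420 s = 0.5488 d.
k_1 L₀/(k_2−k_1) = 0.126×43.3/(0.551−0.126) = 5.456/0.4250 = 12.84 mg/L.
e^(−k_1 t) = e^(−0.126×0.5488) = 0.9332; e^(−k_2 t) = e^(−0.551×0.5488) = 0.7390.
D = 12.84 × (0.9332 − 0.7390) + 0.767 × 0.7390 = 2.492 + 0.5668 = 3.059 mg/L.

D ≈ 3.06 mg/L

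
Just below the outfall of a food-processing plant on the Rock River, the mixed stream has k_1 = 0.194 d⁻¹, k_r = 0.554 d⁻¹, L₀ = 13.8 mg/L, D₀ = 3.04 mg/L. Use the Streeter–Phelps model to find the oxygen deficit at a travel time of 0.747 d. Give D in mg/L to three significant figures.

k_1 L₀/(k_r−k_1) = 0.194×13.8/(0.554−0.194) = 2.677/0.3600 = 7.437 mg/L.
e^(−k_1 t) = e^(−0.194×0.7470) = 0.8651; e^(−k_r t) = e^(−0.554×0.7470) = 0.6611.
D = 7.437 × (0.8651 − 0.6611) + 3.04 × 0.6611 = 1.517 + 2.010 = 3.527 mg/L.

D ≈ 3.53 mg/L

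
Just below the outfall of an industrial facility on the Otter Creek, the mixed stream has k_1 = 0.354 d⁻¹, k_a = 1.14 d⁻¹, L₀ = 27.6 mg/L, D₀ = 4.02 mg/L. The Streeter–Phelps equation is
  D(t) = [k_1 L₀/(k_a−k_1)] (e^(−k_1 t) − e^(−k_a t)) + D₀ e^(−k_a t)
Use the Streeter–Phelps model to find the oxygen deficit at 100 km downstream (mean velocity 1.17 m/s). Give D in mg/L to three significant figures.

D ≈ 6.03 mg/L

Travel time t = x/v = 100 km / (1.17 m/s) = 100000 m / 1.17 m/s = 85470 s = 0.9892 d.
k_1 L₀/(k_a−k_1) = 0.354×27.6/(1.14−0.354) = 9.770/0.7860 = 12.43 mg/L.
e^(−k_1 t) = e^(−0.354×0.9892) = 0.7046; e^(−k_a t) = e^(−1.14×0.9892) = 0.3238.
D = 12.43 × (0.7046 − 0.3238) + 4.02 × 0.3238 = 4.733 + 1.302 = 6.035 mg/L.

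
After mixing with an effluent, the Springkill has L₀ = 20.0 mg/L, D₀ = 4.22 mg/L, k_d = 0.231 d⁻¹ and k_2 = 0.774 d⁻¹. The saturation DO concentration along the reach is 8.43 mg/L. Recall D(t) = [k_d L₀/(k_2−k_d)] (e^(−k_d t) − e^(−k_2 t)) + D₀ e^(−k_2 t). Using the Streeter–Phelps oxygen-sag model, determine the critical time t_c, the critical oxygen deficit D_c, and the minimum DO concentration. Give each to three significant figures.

t_c ≈ 0.965 d; D_c ≈ 4.78 mg/L; min DO ≈ 3.65 mg/L

With k_2/k_d = 3.351 and 1 − D₀(k_2−k_d)/(k_d L₀) = 0.5040,
t_c = ln(3.351 × 0.5040) / (0.774 − 0.231) = ln(1.689) / 0.5430 = 0.5240/0.5430 = 0.9650 d.
D_c = (k_d/k_2) L₀ e^(−k_d t_c) = (0.231/0.774) × 20.0 × e^(−0.231×0.9650) = 0.2984 × 20.0 × 0.8002 = 4.776 mg/L.
Minimum DO = C_s − D_c = 8.43 − 4.776 = 3.654 mg/L.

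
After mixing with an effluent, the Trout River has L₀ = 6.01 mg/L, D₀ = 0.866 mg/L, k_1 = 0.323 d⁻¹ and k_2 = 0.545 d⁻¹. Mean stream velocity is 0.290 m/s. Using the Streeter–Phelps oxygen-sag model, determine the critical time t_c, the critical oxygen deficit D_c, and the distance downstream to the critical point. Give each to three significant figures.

t_c ≈ 1.89 d; D_c ≈ 1.94 mg/L; x_c ≈ 47.3 km

At the critical point dD/dt = 0, so k_1 L₀ e^(−k_1 t) = k_2 D. Substituting D(t) from the Streeter–Phelps equation and solving for t gives
t_c = ln[(k_2/k_1)(1 − D₀(k_2−k_1)/(k_1 L₀))] / (k_2−k_1).
Here k_2−k_1 = 0.2220 d⁻¹ and 1 − D₀(k_2−k_1)/(k_1 L₀) = 1 − 0.866×0.2220/(0.323×6.01) = 0.9010, so
t_c = ln(1.687 × 0.9010) / 0.2220 = 0.4188 / 0.2220 = 1.887 d.
D_c = (k_1/k_2) L₀ e^(−k_1 t_c) = (0.323/0.545) × 6.01 × e^(−0.323×1.887) = 0.5927 × 6.01 × 0.5437 = 1.937 mg/L.
x_c = v t_c = 0.290 m/s × 1.887 d × 86400 s/d = 47270 m ≈ 47.3 km.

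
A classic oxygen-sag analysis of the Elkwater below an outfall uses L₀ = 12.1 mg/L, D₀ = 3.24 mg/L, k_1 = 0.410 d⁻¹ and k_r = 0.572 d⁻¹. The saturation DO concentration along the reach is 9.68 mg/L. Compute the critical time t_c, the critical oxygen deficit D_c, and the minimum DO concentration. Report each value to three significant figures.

t_c ≈ 1.37 d; D_c ≈ 4.96 mg/L; min DO ≈ 4.72 mg/L

At the critical point dD/dt = 0, so k_1 L₀ e^(−k_1 t) = k_r D. Substituting D(t) from the Streeter–Phelps equation and solving for t gives
t_c = ln[(k_r/k_1)(1 − D₀(k_r−k_1)/(k_1 L₀))] / (k_r−k_1).
Here k_r−k_1 = 0.1620 d⁻¹ and 1 − D₀(k_r−k_1)/(k_1 L₀) = 1 − 3.24×0.1620/(0.410×12.1) = 0.8942, so
t_c = ln(1.395 × 0.8942) / 0.1620 = 0.2212 / 0.1620 = 1.365 d.
D_c = (k_1/k_r) L₀ e^(−k_1 t_c) = (0.410/0.572) × 12.1 × e^(−0.410×1.365) = 0.7168 × 12.1 × 0.5714 = 4.956 mg/L.
Minimum DO = C_s − D_c = 9.68 − 4.956 = 4.724 mg/L.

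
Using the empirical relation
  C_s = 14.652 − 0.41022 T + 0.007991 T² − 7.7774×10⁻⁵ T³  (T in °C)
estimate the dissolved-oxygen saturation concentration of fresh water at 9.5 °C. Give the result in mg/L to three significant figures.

C_s = 14.652 − 0.41022×9.5 + 0.007991×9.5² − 7.7774×10⁻⁵×9.5³ = 11.41 mg/L.

C_s ≈ 11.4 mg/L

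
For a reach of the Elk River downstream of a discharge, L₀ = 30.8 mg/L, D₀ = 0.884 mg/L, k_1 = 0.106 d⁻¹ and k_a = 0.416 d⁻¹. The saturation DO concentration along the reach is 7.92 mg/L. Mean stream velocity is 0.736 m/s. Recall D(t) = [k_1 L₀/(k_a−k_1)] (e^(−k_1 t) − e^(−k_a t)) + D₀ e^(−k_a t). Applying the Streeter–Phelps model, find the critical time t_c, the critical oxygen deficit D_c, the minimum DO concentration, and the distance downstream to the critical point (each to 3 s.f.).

With k_a/k_1 = 3.925 and 1 − D₀(k_a−k_1)/(k_1 L₀) = 0.9161,
t_c = ln(3.925 × 0.9161) / (0.416 − 0.106) = ln(3.595) / 0.3100 = 1.280/0.3100 = 4.128 d.
L(t_c) = L₀ e^(−k_1 t_c) = 30.8 × 0.6456 = 19.89 mg/L, and at the critical point k_a D_c = k_1 L, so D_c = (0.106/0.416) × 19.89 = 5.067 mg/L.
Minimum DO = C_s − D_c = 7.92 − 5.067 = 2.853 mg/L.
x_c = v t_c = 0.736 m/s × 4.128 d × 86400 s/d = 262500 m ≈ 262 km.

t_c ≈ 4.13 d; D_c ≈ 5.07 mg/L; min DO ≈ 2.85 mg/L; x_c ≈ 262 km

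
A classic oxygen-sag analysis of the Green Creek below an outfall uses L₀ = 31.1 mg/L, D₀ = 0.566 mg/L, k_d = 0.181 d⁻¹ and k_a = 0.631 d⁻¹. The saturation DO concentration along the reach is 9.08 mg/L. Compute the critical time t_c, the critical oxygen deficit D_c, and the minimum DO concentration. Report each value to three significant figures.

At the critical point dD/dt = 0, so k_d L₀ e^(−k_d t) = k_a D. Substituting D(t) from the Streeter–Phelps equation and solving for t gives
t_c = ln[(k_a/k_d)(1 − D₀(k_a−k_d)/(k_d L₀))] / (k_a−k_d).
Here k_a−k_d = 0.4500 d⁻¹ and 1 − D₀(k_a−k_d)/(k_d L₀) = 1 − 0.566×0.4500/(0.181×31.1) = 0.9548, so
t_c = ln(3.486 × 0.9548) / 0.4500 = 1.203 / 0.4500 = 2.672 d.
L(t_c) = L₀ e^(−k_d t_c) = 31.1 × 0.6165 = 19.17 mg/L, and at the critical point k_a D_c = k_d L, so D_c = (0.181/0.631) × 19.17 = 5.500 mg/L.
Minimum DO = C_s − D_c = 9.08 − 5.500 = 3.580 mg/L.

t_c ≈ 2.67 d; D_c ≈ 5.50 mg/L; min DO ≈ 3.58 mg/L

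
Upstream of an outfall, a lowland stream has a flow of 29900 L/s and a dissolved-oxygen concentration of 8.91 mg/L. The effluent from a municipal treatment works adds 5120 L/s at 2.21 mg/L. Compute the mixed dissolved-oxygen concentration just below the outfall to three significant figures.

Flow-weighted mixing: C = (Q_r C_r + Q_w C_w)/(Q_r + Q_w)
= (29900×8.91 + 5120×2.21)/(29900 + 5120) = 277700/35020 = 7.930 mg/L.

7.93 mg/L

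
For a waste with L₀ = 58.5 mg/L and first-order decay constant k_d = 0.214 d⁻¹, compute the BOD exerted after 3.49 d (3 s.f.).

y_t = L₀(1 − e^(−k_d t)) = 58.5 × (1 − e^(−0.214×3.49))
= 58.5 × (1 − 0.4739) = 58.5 × 0.5261 = 30.78 mg/L.

y ≈ 30.8 mg/L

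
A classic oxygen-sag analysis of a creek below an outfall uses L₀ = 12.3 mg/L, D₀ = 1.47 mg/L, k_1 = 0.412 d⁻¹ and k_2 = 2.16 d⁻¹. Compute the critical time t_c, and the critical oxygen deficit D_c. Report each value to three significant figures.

t_c ≈ 0.543 d; D_c ≈ 1.88 mg/L

With k_2/k_1 = 5.243 and 1 − D₀(k_2−k_1)/(k_1 L₀) = 0.4929,
t_c = ln(5.243 × 0.4929) / (2.16 − 0.412) = ln(2.584) / 1.748 = 0.9495/1.748 = 0.5432 d.
D_c = (k_1/k_2) L₀ e^(−k_1 t_c) = (0.412/2.16) × 12.3 × e^(−0.412×0.5432) = 0.1907 × 12.3 × 0.7995 = 1.876 mg/L.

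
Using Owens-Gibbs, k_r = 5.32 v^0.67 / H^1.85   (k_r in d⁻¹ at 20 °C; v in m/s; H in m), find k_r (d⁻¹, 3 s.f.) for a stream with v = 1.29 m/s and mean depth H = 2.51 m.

k_r ≈ 1.15 d⁻¹

k_r = 5.32 × 1.29^0.67 / 2.51^1.85 = 5.32 × 1.186 / 5.488 = 1.150 d⁻¹.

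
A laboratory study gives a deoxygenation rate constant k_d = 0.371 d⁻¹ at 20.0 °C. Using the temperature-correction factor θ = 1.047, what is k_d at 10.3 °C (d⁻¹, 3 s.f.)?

k_d(T₂) = k_d(T₁) · θ^(T₂−T₁) = 0.371 × 1.047^(10.3−20.0)
= 0.371 × 1.047^-9.70 = 0.371 × 0.6405 = 0.2376 d⁻¹.

k_d ≈ 0.238 d⁻¹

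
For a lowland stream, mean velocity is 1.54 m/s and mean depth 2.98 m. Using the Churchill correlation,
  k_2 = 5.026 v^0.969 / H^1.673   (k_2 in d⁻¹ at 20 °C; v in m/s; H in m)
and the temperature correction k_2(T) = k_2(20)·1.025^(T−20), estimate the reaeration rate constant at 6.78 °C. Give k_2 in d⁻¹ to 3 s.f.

k_2 ≈ 0.887 d⁻¹

k_2(20) = 5.026 × 1.54^0.969 / 2.98^1.673 = 5.026 × 1.520 / 6.214 = 1.229 d⁻¹.
k_2(6.78) = 1.229 × 1.025^(6.78−20) = 1.229 × 0.7215 = 0.8867 d⁻¹.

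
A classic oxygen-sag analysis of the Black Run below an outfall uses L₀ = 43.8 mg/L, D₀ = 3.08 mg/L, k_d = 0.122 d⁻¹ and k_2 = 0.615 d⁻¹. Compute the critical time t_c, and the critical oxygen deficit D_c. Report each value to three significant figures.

At the critical point dD/dt = 0, so k_d L₀ e^(−k_d t) = k_2 D. Substituting D(t) from the Streeter–Phelps equation and solving for t gives
t_c = ln[(k_2/k_d)(1 − D₀(k_2−k_d)/(k_d L₀))] / (k_2−k_d).
Here k_2−k_d = 0.4930 d⁻¹ and 1 − D₀(k_2−k_d)/(k_d L₀) = 1 − 3.08×0.4930/(0.122×43.8) = 0.7158, so
t_c = ln(5.041 × 0.7158) / 0.4930 = 1.283 / 0.4930 = 2.603 d.
D_c = (k_d/k_2) L₀ e^(−k_d t_c) = (0.122/0.615) × 43.8 × e^(−0.122×2.603) = 0.1984 × 43.8 × 0.7279 = 6.325 mg/L.

t_c ≈ 2.60 d; D_c ≈ 6.32 mg/L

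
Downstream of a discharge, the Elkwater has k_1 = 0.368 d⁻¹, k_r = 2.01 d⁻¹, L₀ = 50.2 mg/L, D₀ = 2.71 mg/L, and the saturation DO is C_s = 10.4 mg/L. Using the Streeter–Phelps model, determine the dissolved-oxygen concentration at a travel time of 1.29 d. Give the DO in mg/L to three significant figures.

DO ≈ 4.04 mg/L

k_1 L₀/(k_r−k_1) = 0.368×50.2/(2.01−0.368) = 18.47/1.642 = 11.25 mg/L.
e^(−k_1 t) = e^(−0.368×1.290) = 0.6221; e^(−k_r t) = e^(−2.01×1.290) = 0.07480.
D = 11.25 × (0.6221 − 0.07480) + 2.71 × 0.07480 = 6.157 + 0.2027 = 6.360 mg/L.
DO = C_s − D = 10.4 − 6.360 = 4.040 mg/L.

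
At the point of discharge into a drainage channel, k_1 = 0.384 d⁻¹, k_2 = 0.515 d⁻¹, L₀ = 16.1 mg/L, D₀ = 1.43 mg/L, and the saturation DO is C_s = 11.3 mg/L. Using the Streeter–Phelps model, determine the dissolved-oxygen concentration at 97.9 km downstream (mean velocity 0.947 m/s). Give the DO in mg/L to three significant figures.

DO ≈ 6.20 mg/L

Travel time t = x/v = 97.9 km / (0.947 m/s) = 97900 m / 0.947 m/s = 103400 s = 1.197 d.
k_1 L₀/(k_2−k_1) = 0.384×16.1/(0.515−0.384) = 6.182/0.1310 = 47.19 mg/L.
e^(−k_1 t) = e^(−0.384×1.197) = 0.6316; e^(−k_2 t) = e^(−0.515×1.197) = 0.5400.
D = 47.19 × (0.6316 − 0.5400) + 1.43 × 0.5400 = 4.325 + 0.7722 = 5.097 mg/L.
DO = C_s − D = 11.3 − 5.097 = 6.203 mg/L.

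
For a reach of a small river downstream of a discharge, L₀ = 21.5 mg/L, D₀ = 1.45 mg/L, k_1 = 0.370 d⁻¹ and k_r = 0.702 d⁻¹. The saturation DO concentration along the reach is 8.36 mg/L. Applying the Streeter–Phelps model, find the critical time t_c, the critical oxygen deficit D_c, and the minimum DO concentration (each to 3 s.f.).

At the critical point dD/dt = 0, so k_1 L₀ e^(−k_1 t) = k_r D. Substituting D(t) from the Streeter–Phelps equation and solving for t gives
t_c = ln[(k_r/k_1)(1 − D₀(k_r−k_1)/(k_1 L₀))] / (k_r−k_1).
Here k_r−k_1 = 0.3320 d⁻¹ and 1 − D₀(k_r−k_1)/(k_1 L₀) = 1 − 1.45×0.3320/(0.370×21.5) = 0.9395, so
t_c = ln(1.897 × 0.9395) / 0.3320 = 0.5780 / 0.3320 = 1.741 d.
L(t_c) = L₀ e^(−k_1 t_c) = 21.5 × 0.5251 = 11.29 mg/L, and at the critical point k_r D_c = k_1 L, so D_c = (0.370/0.702) × 11.29 = 5.950 mg/L.
Minimum DO = C_s − D_c = 8.36 − 5.950 = 2.410 mg/L.

t_c ≈ 1.74 d; D_c ≈ 5.95 mg/L; min DO ≈ 2.41 mg/L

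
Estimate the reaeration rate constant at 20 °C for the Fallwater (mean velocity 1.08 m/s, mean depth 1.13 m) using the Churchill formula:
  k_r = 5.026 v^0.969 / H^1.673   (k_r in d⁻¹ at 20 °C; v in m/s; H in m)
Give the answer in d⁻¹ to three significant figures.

k_r = 5.026 × 1.08^0.969 / 1.13^1.673 = 5.026 × 1.077 / 1.227 = 4.414 d⁻¹.

k_r ≈ 4.41 d⁻¹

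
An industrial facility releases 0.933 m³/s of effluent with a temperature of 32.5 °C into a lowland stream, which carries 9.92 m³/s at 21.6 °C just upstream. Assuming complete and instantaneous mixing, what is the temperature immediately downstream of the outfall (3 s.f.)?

22.5 °C

Flow-weighted mixing: C = (Q_r C_r + Q_w C_w)/(Q_r + Q_w)
= (9.92×21.6 + 0.933×32.5)/(9.92 + 0.933) = 244.6/10.85 = 22.54 °C.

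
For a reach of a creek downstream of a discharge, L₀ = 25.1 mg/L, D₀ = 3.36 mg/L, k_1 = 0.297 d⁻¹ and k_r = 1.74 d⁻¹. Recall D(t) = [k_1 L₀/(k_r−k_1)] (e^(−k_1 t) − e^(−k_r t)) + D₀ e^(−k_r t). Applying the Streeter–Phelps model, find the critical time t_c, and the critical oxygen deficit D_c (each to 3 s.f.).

At the critical point dD/dt = 0, so k_1 L₀ e^(−k_1 t) = k_r D. Substituting D(t) from the Streeter–Phelps equation and solving for t gives
t_c = ln[(k_r/k_1)(1 − D₀(k_r−k_1)/(k_1 L₀))] / (k_r−k_1).
Here k_r−k_1 = 1.443 d⁻¹ and 1 − D₀(k_r−k_1)/(k_1 L₀) = 1 − 3.36×1.443/(0.297×25.1) = 0.3496, so
t_c = ln(5.859 × 0.3496) / 1.443 = 0.7170 / 1.443 = 0.4969 d.
D_c = (k_1/k_r) L₀ e^(−k_1 t_c) = (0.297/1.74) × 25.1 × e^(−0.297×0.4969) = 0.1707 × 25.1 × 0.8628 = 3.697 mg/L.

t_c ≈ 0.497 d; D_c ≈ 3.70 mg/L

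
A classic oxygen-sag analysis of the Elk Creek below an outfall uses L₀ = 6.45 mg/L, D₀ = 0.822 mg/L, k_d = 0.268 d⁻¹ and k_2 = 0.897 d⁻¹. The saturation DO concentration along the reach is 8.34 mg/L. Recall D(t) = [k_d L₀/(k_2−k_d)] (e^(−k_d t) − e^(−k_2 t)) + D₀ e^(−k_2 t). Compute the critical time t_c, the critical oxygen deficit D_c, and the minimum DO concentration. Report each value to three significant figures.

With k_2/k_d = 3.347 and 1 − D₀(k_2−k_d)/(k_d L₀) = 0.7009,
t_c = ln(3.347 × 0.7009) / (0.897 − 0.268) = ln(2.346) / 0.6290 = 0.8527/0.6290 = 1.356 d.
D_c = (k_d/k_2) L₀ e^(−k_d t_c) = (0.268/0.897) × 6.45 × e^(−0.268×1.356) = 0.2988 × 6.45 × 0.6954 = 1.340 mg/L.
Minimum DO = C_s − D_c = 8.34 − 1.340 = 7.000 mg/L.

t_c ≈ 1.36 d; D_c ≈ 1.34 mg/L; min DO ≈ 7.00 mg/L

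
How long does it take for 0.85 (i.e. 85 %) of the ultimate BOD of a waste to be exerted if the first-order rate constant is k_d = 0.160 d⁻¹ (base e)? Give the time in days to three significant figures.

y/L₀ = 1 − e^(−k_d t) = 0.85 ⇒ e^(−k_d t) = 0.150
t = −ln(0.150) / 0.160 = 1.897 / 0.160 = 11.86 d.

t ≈ 11.9 d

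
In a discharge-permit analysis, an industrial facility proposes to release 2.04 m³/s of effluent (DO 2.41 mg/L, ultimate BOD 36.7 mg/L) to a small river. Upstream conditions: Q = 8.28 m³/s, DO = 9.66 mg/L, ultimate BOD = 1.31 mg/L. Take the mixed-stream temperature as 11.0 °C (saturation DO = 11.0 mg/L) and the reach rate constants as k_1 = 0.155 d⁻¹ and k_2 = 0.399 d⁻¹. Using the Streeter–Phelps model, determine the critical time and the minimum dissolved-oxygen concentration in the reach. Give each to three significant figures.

t_c ≈ 0.819 d; minimum DO ≈ 8.16 mg/L

Mixed DO = (8.28×9.66 + 2.04×2.41)/(8.28+2.04) = 84.90/10.32 = 8.227 mg/L.
Mixed L₀ = (8.28×1.31 + 2.04×36.7)/(10.32) = 85.71/10.32 = 8.306 mg/L.
Initial deficit D₀ = C_s − DO₀ = 11.0 − 8.227 = 2.773 mg/L.
t_c = (1/0.2440) ln[(0.399/0.155)(1 − 2.773×0.2440/(0.155×8.306))] = 4.098 × ln(1.221) = 0.8190 d.
D_c = (0.155/0.399) × 8.306 × e^(−0.155×0.8190) = 0.3885 × 8.306 × 0.8808 = 2.842 mg/L.
Minimum DO = 11.0 − 2.842 = 8.158 mg/L.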